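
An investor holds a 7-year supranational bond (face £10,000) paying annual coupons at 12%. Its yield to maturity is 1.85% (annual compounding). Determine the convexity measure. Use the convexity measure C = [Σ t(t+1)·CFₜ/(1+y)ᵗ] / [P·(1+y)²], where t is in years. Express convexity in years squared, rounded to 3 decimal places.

39.176

With y = 0.0185:
  t   CF        PV=CF/(1+0.0185)^t    t·PV        t(t+1)·PV
  1     1,200.00     1,178.2032     1,178.2032       2,356.4065
  2     1,200.00     1,156.8024     2,313.6048       6,940.8144
  3     1,200.00     1,135.7903     3,407.3708      13,629.4833
  4     1,200.00     1,115.1598     4,460.6393      22,303.1964
  5     1,200.00     1,094.9041     5,474.5205      32,847.1228
  6     1,200.00     1,075.0163     6,450.0978      45,150.6843
  7    11,200.00     9,851.2375    68,958.6625     551,669.2998
  Σ                 16,607.1136    92,243.0988     674,897.0074
P = 16,607.1136.
Convexity = Σ t(t+1)·PV / [P·(1+y)²] = 674,897.0074 / (16,607.1136 × 1.037342) = 39.17611.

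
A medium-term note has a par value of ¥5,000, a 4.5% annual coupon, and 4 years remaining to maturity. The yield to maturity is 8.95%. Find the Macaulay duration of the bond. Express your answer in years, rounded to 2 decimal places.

Periodic yield y = 0.0895. Discount each cash flow and weight by its year:
  t   CF        PV=CF/(1+0.0895)^t    t·PV
  1       225.00       206.5168       206.5168
  2       225.00       189.5519       379.1037
  3       225.00       173.9806       521.9418
  4     5,225.00     3,708.3213    14,833.2852
  Σ                  4,278.3705    15,940.8475
Price P = Σ PV = 4,278.3705.
Macaulay duration = Σ(t·PV) / P = 15,940.8475 / 4,278.3705 = 3.72592 years.

3.73 years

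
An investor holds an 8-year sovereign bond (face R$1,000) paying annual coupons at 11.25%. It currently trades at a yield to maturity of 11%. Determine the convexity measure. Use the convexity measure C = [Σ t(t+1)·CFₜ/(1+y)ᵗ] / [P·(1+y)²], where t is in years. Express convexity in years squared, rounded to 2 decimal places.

With y = 0.11:
  t   CF        PV=CF/(1+0.11)^t    t·PV        t(t+1)·PV
  1       112.50       101.3514       101.3514         202.7027
  2       112.50        91.3075       182.6150         547.8451
  3       112.50        82.2590       246.7771         987.1084
  4       112.50        74.1072       296.4289       1,482.1447
  5       112.50        66.7633       333.8164       2,002.8982
  6       112.50        60.1471       360.8826       2,526.1780
  7       112.50        54.1866       379.3060       3,034.4480
  8     1,112.50       482.7432     3,861.9458      34,757.5124
  Σ                  1,012.8653     5,763.1232      45,540.8374
P = 1,012.8653.
Convexity = Σ t(t+1)·PV / [P·(1+y)²] = 45,540.8374 / (1,012.8653 × 1.232100) = 36.49248.

36.49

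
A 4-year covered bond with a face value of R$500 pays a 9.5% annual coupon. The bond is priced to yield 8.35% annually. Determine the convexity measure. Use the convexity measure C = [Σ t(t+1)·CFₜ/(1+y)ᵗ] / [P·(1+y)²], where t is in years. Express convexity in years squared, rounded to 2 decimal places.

14.32

With y = 0.0835:
  t   CF        PV=CF/(1+0.0835)^t    t·PV        t(t+1)·PV
  1        47.50        43.8394        43.8394          87.6788
  2        47.50        40.4609        80.9218         242.7655
  3        47.50        37.3428       112.0284         448.1136
  4       547.50       397.2542     1,589.0167       7,945.0833
  Σ                    518.8973     1,825.8063       8,723.6413
P = 518.8973.
Convexity = Σ t(t+1)·PV / [P·(1+y)²] = 8,723.6413 / (518.8973 × 1.173972) = 14.32051.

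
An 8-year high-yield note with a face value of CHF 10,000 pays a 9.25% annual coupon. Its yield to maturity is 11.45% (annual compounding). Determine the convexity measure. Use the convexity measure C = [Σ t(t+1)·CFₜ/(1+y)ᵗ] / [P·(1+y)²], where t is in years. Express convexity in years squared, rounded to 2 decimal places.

37.80

With y = 0.1145:
  t   CF        PV=CF/(1+0.1145)^t    t·PV        t(t+1)·PV
  1       925.00       829.9686       829.9686       1,659.9372
  2       925.00       744.7004     1,489.4008       4,468.2024
  3       925.00       668.1924     2,004.5771       8,018.3085
  4       925.00       599.5445     2,398.1781      11,990.8905
  5       925.00       537.9493     2,689.7466      16,138.4798
  6       925.00       482.6822     2,896.0933      20,272.6530
  7       925.00       433.0931     3,031.6514      24,253.2113
  8    10,925.00     4,589.6637    36,717.3095     330,455.7853
  Σ                  8,885.7942    52,056.9254     417,257.4680
P = 8,885.7942.
Convexity = Σ t(t+1)·PV / [P·(1+y)²] = 417,257.4680 / (8,885.7942 × 1.242110) = 37.80487.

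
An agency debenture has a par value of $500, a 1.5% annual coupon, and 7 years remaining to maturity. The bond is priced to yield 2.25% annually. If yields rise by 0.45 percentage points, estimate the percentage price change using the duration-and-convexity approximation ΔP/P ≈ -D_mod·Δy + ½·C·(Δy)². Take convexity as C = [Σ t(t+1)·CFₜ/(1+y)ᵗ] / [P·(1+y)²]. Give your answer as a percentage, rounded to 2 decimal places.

With y = 0.0225:
  t   CF        PV=CF/(1+0.0225)^t    t·PV        t(t+1)·PV
  1         7.50         7.3350         7.3350          14.6699
  2         7.50         7.1736        14.3471          43.0413
  3         7.50         7.0157        21.0471          84.1885
  4         7.50         6.8613        27.4453         137.2265
  5         7.50         6.7103        33.5517         201.3103
  6         7.50         6.5627        39.3761         275.6326
  7       507.50       434.3030     3,040.1210      24,320.9680
  Σ                    475.9616     3,183.2233      25,077.0372
P = 475.9616; D_Mac = 6.68798 yrs; D_mod = 6.54082 yrs; C = 50.39387.
Duration effect: -6.54082 × (+0.0045) = -0.029434
Convexity effect: 0.5 × 50.39387 × (0.0045)² = +0.0005102
ΔP/P ≈ -0.029434 + 0.0005102 = -0.028923 = -2.8923%.

-2.89%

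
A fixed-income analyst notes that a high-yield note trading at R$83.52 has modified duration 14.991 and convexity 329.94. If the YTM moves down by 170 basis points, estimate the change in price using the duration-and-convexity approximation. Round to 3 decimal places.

Duration effect: -D_mod·Δy = -14.991 × (-0.017) = +0.254847
Convexity effect: ½·C·(Δy)² = 0.5 × 329.94 × (-0.017)² = +0.04767633
ΔP/P ≈ +0.254847 + 0.04767633 = +0.30252333
ΔP ≈ 83.52 × (+0.30252333) = +25.2667485216.

+R$25.267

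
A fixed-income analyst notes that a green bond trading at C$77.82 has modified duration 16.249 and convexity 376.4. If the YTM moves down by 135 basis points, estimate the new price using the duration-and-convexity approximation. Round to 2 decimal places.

Duration effect: -D_mod·Δy = -16.249 × (-0.0135) = +0.2193615
Convexity effect: ½·C·(Δy)² = 0.5 × 376.4 × (-0.0135)² = +0.03429945
ΔP/P ≈ +0.2193615 + 0.03429945 = +0.25366095
New price ≈ 77.82 × (1 + 0.25366095) = 97.559895129.

C$97.56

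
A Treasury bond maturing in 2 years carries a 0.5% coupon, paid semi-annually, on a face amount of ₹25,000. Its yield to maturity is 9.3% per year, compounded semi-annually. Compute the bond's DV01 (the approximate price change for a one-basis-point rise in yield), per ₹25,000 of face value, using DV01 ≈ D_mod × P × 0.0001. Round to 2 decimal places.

₹4.01

Periodic yield y = 0.0465.
  t   CF        PV=CF/(1+0.0465)^t    t·PV
  1        62.50        59.7229        59.7229
  2        62.50        57.0692       114.1383
  3        62.50        54.5334       163.6001
  4    25,062.50    20,896.2069    83,584.8275
  Σ                 21,067.5323    83,922.2888
P = 21,067.5323; D_Mac = 3.98349 half-year periods = 1.99174 yrs; D_mod = 1.90324 yrs.
DV01 ≈ 1.90324 × 21,067.5323 × 0.0001 = 4.009665.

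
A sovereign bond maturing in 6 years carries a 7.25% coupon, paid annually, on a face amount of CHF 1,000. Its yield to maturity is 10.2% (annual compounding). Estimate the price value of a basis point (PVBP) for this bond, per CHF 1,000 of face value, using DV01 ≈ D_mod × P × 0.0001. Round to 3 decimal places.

Periodic yield y = 0.102.
  t   CF        PV=CF/(1+0.102)^t    t·PV
  1        72.50        65.7895        65.7895
  2        72.50        59.7001       119.4001
  3        72.50        54.1743       162.5229
  4        72.50        49.1600       196.6399
  5        72.50        44.6098       223.0489
  6     1,072.50       598.8358     3,593.0146
  Σ                    872.2693     4,360.4159
P = 872.2693; D_Mac = 4.99893 yrs; D_mod = 4.53624 yrs.
DV01 ≈ 4.53624 × 872.2693 × 0.0001 = 0.395682.

CHF 0.396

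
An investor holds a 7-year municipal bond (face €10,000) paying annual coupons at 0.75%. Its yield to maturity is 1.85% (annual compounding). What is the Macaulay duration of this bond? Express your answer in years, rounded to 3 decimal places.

Periodic yield y = 0.0185. Discount each cash flow and weight by its year:
  t   CF        PV=CF/(1+0.0185)^t    t·PV
  1        75.00        73.6377        73.6377
  2        75.00        72.3001       144.6003
  3        75.00        70.9869       212.9607
  4        75.00        69.6975       278.7900
  5        75.00        68.4315       342.1575
  6        75.00        67.1885       403.1311
  7    10,075.00     8,861.7159    62,032.0111
  Σ                  9,283.9581    63,487.2884
Price P = Σ PV = 9,283.9581.
Macaulay duration = Σ(t·PV) / P = 63,487.2884 / 9,283.9581 = 6.83839 years.

6.838 years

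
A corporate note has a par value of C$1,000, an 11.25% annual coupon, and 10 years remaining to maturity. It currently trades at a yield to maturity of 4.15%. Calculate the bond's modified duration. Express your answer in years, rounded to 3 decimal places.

6.926 years

Periodic yield y = 0.0415. First find Macaulay duration:
  t   CF        PV=CF/(1+0.0415)^t    t·PV
  1       112.50       108.0173       108.0173
  2       112.50       103.7132       207.4264
  3       112.50        99.5806       298.7418
  4       112.50        95.6127       382.4507
  5       112.50        91.8028       459.0142
  6       112.50        88.1448       528.8690
  7       112.50        84.6326       592.4281
  8       112.50        81.2603       650.0823
  9       112.50        78.0224       702.2012
  10    1,112.50       740.8108     7,408.1075
  Σ                  1,571.5974    11,337.3384
P = 1,571.5974; Macaulay duration = 11,337.3384 / 1,571.5974 = 7.21389 years.
Modified duration = D_Mac / (1 + y) = 7.21389 / 1.0415 = 6.92645 years.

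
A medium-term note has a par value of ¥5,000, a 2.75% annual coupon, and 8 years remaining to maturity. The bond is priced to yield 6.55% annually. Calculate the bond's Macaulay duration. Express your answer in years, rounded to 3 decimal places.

Periodic yield y = 0.0655. Discount each cash flow and weight by its year:
  t   CF        PV=CF/(1+0.0655)^t    t·PV
  1       137.50       129.0474       129.0474
  2       137.50       121.1144       242.2288
  3       137.50       113.6691       341.0072
  4       137.50       106.6814       426.7258
  5       137.50       100.1234       500.6168
  6       137.50        93.9684       563.8106
  7       137.50        88.1919       617.3430
  8     5,137.50     3,092.6032    24,740.8257
  Σ                  3,845.3992    27,561.6053
Price P = Σ PV = 3,845.3992.
Macaulay duration = Σ(t·PV) / P = 27,561.6053 / 3,845.3992 = 7.16742 years.

7.167 years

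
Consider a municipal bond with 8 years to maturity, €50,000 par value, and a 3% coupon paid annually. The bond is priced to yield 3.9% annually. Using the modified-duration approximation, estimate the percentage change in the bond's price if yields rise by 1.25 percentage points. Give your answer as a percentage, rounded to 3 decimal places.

-8.663%

Periodic yield y = 0.039. Modified duration first:
  t   CF        PV=CF/(1+0.039)^t    t·PV
  1     1,500.00     1,443.6959     1,443.6959
  2     1,500.00     1,389.5052     2,779.0103
  3     1,500.00     1,337.3486     4,012.0457
  4     1,500.00     1,287.1497     5,148.5989
  5     1,500.00     1,238.8352     6,194.1758
  6     1,500.00     1,192.3341     7,154.0047
  7     1,500.00     1,147.5786     8,033.0499
  8    51,500.00    37,921.2678   303,370.1425
  Σ                 46,957.7150   338,134.7237
P = 46,957.7150; D_Mac = 7.20083 yrs; D_mod = 7.20083/(1+0.039) = 6.93054 yrs.
ΔP/P ≈ -D_mod · Δy = -6.93054 × (+0.0125) = -0.086632 = -8.6632%.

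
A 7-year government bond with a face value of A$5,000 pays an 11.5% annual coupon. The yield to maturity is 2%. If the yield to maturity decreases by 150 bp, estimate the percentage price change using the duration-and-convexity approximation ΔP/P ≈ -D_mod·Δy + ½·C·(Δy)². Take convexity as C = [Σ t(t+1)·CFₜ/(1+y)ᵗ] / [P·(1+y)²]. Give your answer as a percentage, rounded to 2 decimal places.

With y = 0.02:
  t   CF        PV=CF/(1+0.02)^t    t·PV        t(t+1)·PV
  1       575.00       563.7255       563.7255       1,127.4510
  2       575.00       552.6720     1,105.3441       3,316.0323
  3       575.00       541.8353     1,625.5060       6,502.0241
  4       575.00       531.2111     2,124.8445      10,624.2224
  5       575.00       520.7952     2,603.9761      15,623.8565
  6       575.00       510.5835     3,063.5013      21,444.5089
  7     5,575.00     4,853.3730    33,973.6110     271,788.8878
  Σ                  8,074.1958    45,060.5084     330,426.9829
P = 8,074.1958; D_Mac = 5.58080 yrs; D_mod = 5.47138 yrs; C = 39.33470.
Duration effect: -5.47138 × (-0.015) = +0.082071
Convexity effect: 0.5 × 39.33470 × (-0.015)² = +0.0044252
ΔP/P ≈ +0.082071 + 0.0044252 = +0.086496 = +8.6496%.

+8.65%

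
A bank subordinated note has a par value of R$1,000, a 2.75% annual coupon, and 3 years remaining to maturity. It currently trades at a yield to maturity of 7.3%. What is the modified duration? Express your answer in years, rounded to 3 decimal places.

Periodic yield y = 0.073. First find Macaulay duration:
  t   CF        PV=CF/(1+0.073)^t    t·PV
  1        27.50        25.6291        25.6291
  2        27.50        23.8854        47.7709
  3     1,027.50       831.7306     2,495.1917
  Σ                    881.2451     2,568.5917
P = 881.2451; Macaulay duration = 2,568.5917 / 881.2451 = 2.91473 years.
Modified duration = D_Mac / (1 + y) = 2.91473 / 1.073 = 2.71643 years.

2.716 years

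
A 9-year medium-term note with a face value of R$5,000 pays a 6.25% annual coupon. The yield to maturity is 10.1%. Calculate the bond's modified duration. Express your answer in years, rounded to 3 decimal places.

6.238 years

Periodic yield y = 0.101. First find Macaulay duration:
  t   CF        PV=CF/(1+0.101)^t    t·PV
  1       312.50       283.8329       283.8329
  2       312.50       257.7955       515.5911
  3       312.50       234.1467       702.4401
  4       312.50       212.6673       850.6693
  5       312.50       193.1583       965.7916
  6       312.50       175.4390     1,052.6339
  7       312.50       159.3451     1,115.4159
  8       312.50       144.7276     1,157.8211
  9     5,312.50     2,234.6683    20,112.0149
  Σ                  3,895.7808    26,756.2107
P = 3,895.7808; Macaulay duration = 26,756.2107 / 3,895.7808 = 6.86800 years.
Modified duration = D_Mac / (1 + y) = 6.86800 / 1.101 = 6.23796 years.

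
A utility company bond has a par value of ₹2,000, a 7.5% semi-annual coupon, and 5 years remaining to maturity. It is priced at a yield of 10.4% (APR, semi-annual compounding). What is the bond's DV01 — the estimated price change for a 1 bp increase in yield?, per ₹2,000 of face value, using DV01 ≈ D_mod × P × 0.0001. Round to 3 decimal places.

Periodic yield y = 0.052.
  t   CF        PV=CF/(1+0.052)^t    t·PV
  1        75.00        71.2928        71.2928
  2        75.00        67.7688       135.5376
  3        75.00        64.4190       193.2570
  4        75.00        61.2348       244.9392
  5        75.00        58.2080       291.0399
  6        75.00        55.3308       331.9847
  7        75.00        52.5958       368.1706
  8        75.00        49.9960       399.9681
  9        75.00        47.5247       427.7225
  10    2,075.00     1,249.8581    12,498.5808
  Σ                  1,778.2288    14,962.4933
P = 1,778.2288; D_Mac = 8.41427 half-year periods = 4.20713 yrs; D_mod = 3.99918 yrs.
DV01 ≈ 3.99918 × 1,778.2288 × 0.0001 = 0.711145.

₹0.711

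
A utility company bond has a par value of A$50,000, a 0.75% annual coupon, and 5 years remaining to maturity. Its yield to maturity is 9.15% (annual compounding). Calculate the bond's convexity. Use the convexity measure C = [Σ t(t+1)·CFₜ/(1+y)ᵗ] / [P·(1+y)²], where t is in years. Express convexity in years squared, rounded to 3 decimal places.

With y = 0.0915:
  t   CF        PV=CF/(1+0.0915)^t    t·PV        t(t+1)·PV
  1       375.00       343.5639       343.5639         687.1278
  2       375.00       314.7631       629.5262       1,888.5785
  3       375.00       288.3766       865.1299       3,460.5194
  4       375.00       264.2021     1,056.8085       5,284.0425
  5    50,375.00    32,515.9434   162,579.7170     975,478.3020
  Σ                 33,726.8491   165,474.7454     986,798.5703
P = 33,726.8491.
Convexity = Σ t(t+1)·PV / [P·(1+y)²] = 986,798.5703 / (33,726.8491 × 1.191372) = 24.55869.

24.559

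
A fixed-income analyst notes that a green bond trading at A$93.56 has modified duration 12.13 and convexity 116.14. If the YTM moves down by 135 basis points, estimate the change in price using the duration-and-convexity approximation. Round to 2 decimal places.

+A$16.31

Duration effect: -D_mod·Δy = -12.13 × (-0.0135) = +0.163755
Convexity effect: ½·C·(Δy)² = 0.5 × 116.14 × (-0.0135)² = +0.0105832575
ΔP/P ≈ +0.163755 + 0.0105832575 = +0.1743382575
ΔP ≈ 93.56 × (+0.1743382575) = +16.3110873717.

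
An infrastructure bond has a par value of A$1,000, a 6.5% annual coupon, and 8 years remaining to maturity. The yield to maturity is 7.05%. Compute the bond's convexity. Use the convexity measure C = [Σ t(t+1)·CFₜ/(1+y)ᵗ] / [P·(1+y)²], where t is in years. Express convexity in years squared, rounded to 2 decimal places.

With y = 0.0705:
  t   CF        PV=CF/(1+0.0705)^t    t·PV        t(t+1)·PV
  1        65.00        60.7193        60.7193         121.4386
  2        65.00        56.7205       113.4410         340.3230
  3        65.00        52.9850       158.9551         635.8206
  4        65.00        49.4956       197.9824         989.9122
  5        65.00        46.2360       231.1799       1,387.0792
  6        65.00        43.1910       259.1460       1,814.0223
  7        65.00        40.3466       282.4260       2,259.4081
  8     1,065.00       617.5274     4,940.2192      44,461.9731
  Σ                    967.2214     6,244.0690      52,009.9769
P = 967.2214.
Convexity = Σ t(t+1)·PV / [P·(1+y)²] = 52,009.9769 / (967.2214 × 1.145970) = 46.92318.

46.92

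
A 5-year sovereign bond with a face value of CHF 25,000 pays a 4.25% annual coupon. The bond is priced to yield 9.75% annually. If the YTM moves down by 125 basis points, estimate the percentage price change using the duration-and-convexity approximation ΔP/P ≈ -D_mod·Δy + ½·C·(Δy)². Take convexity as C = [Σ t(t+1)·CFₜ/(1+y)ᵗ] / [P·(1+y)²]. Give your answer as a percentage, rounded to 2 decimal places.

With y = 0.0975:
  t   CF        PV=CF/(1+0.0975)^t    t·PV        t(t+1)·PV
  1     1,062.50       968.1093       968.1093       1,936.2187
  2     1,062.50       882.1042     1,764.2084       5,292.6251
  3     1,062.50       803.7396     2,411.2187       9,644.8749
  4     1,062.50       732.3367     2,929.3470      14,646.7348
  5    26,062.50    16,367.9175    81,839.5876     491,037.5254
  Σ                 19,754.2073    89,912.4710     522,557.9789
P = 19,754.2073; D_Mac = 4.55156 yrs; D_mod = 4.14721 yrs; C = 21.96169.
Duration effect: -4.14721 × (-0.0125) = +0.051840
Convexity effect: 0.5 × 21.96169 × (-0.0125)² = +0.0017158
ΔP/P ≈ +0.051840 + 0.0017158 = +0.053556 = +5.3556%.

+5.36%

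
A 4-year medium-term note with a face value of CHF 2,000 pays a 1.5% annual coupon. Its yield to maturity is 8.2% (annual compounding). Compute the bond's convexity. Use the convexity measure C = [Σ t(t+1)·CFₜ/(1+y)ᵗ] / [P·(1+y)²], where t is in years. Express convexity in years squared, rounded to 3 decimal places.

With y = 0.082:
  t   CF        PV=CF/(1+0.082)^t    t·PV        t(t+1)·PV
  1        30.00        27.7264        27.7264          55.4529
  2        30.00        25.6252        51.2503         153.7510
  3        30.00        23.6832        71.0495         284.1978
  4     2,030.00     1,481.1089     5,924.4356      29,622.1782
  Σ                  1,558.1437     6,074.4619      30,115.5799
P = 1,558.1437.
Convexity = Σ t(t+1)·PV / [P·(1+y)²] = 30,115.5799 / (1,558.1437 × 1.170724) = 16.50932.

16.509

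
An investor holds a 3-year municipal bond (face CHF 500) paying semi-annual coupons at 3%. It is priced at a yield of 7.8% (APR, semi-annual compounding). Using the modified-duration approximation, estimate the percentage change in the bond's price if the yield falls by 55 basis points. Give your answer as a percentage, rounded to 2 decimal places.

Periodic yield y = 0.039. Modified duration first:
  t   CF        PV=CF/(1+0.039)^t    t·PV
  1         7.50         7.2185         7.2185
  2         7.50         6.9475        13.8951
  3         7.50         6.6867        20.0602
  4         7.50         6.4357        25.7430
  5         7.50         6.1942        30.9709
  6       507.50       403.4064     2,420.4383
  Σ                    436.8891     2,518.3259
P = 436.8891; D_Mac = 5.76422 half-year periods = 2.88211 yrs; D_mod = 2.88211/(1+0.039) = 2.77393 yrs.
ΔP/P ≈ -D_mod · Δy = -2.77393 × (-0.0055) = +0.015257 = +1.5257%.

+1.53%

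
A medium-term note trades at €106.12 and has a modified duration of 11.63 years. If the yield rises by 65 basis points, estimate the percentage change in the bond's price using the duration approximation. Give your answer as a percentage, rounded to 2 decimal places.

Duration approximation: ΔP/P ≈ -D_mod · Δy = -11.63 × (+0.0065) = -0.075595.
As a percentage: -7.5595%.

-7.56%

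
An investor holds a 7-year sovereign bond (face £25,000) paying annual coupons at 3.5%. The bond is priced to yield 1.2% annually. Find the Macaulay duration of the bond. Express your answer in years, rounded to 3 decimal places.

6.383 years

Periodic yield y = 0.012. Discount each cash flow and weight by its year:
  t   CF        PV=CF/(1+0.012)^t    t·PV
  1       875.00       864.6245       864.6245
  2       875.00       854.3720     1,708.7441
  3       875.00       844.2411     2,532.7234
  4       875.00       834.2304     3,336.9215
  5       875.00       824.3383     4,121.6916
  6       875.00       814.5636     4,887.3814
  7    25,875.00    23,802.1820   166,615.2737
  Σ                 28,838.5519   184,067.3603
Price P = Σ PV = 28,838.5519.
Macaulay duration = Σ(t·PV) / P = 184,067.3603 / 28,838.5519 = 6.38268 years.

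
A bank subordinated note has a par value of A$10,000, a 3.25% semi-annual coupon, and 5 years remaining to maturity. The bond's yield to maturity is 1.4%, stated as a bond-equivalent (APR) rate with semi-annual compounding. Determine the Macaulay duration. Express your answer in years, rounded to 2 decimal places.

4.67 years

Periodic yield y = 0.007. Discount each cash flow and weight by its period:
  t   CF        PV=CF/(1+0.007)^t    t·PV
  1       162.50       161.3704       161.3704
  2       162.50       160.2487       320.4973
  3       162.50       159.1347       477.4042
  4       162.50       158.0285       632.1141
  5       162.50       156.9300       784.6501
  6       162.50       155.8391       935.0348
  7       162.50       154.7558     1,083.2909
  8       162.50       153.6801     1,229.4407
  9       162.50       152.6118     1,373.5062
  10   10,162.50     9,477.7632    94,777.6319
  Σ                 10,890.3624   101,774.9407
Price P = Σ PV = 10,890.3624.
Macaulay duration = Σ(t·PV) / P = 101,774.9407 / 10,890.3624 = 9.34541 half-year periods.
In years: 9.34541 / 2 = 4.67271 years.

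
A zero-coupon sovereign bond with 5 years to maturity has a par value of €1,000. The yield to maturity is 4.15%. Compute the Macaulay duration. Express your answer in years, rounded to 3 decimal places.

A zero-coupon bond has a single cash flow at maturity, so its Macaulay duration equals its maturity: 5 years.

5.000 years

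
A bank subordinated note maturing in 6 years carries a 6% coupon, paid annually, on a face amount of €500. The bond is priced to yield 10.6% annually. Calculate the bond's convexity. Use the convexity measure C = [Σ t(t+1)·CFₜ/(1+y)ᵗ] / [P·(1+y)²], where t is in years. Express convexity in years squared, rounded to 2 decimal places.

27.63

With y = 0.106:
  t   CF        PV=CF/(1+0.106)^t    t·PV        t(t+1)·PV
  1        30.00        27.1248        27.1248          54.2495
  2        30.00        24.5251        49.0502         147.1507
  3        30.00        22.1746        66.5238         266.0952
  4        30.00        20.0494        80.1975         400.9874
  5        30.00        18.1278        90.6391         543.8346
  6       530.00       289.5644     1,737.3862      12,161.7031
  Σ                    401.5660     2,050.9216      13,574.0207
P = 401.5660.
Convexity = Σ t(t+1)·PV / [P·(1+y)²] = 13,574.0207 / (401.5660 × 1.223236) = 27.63384.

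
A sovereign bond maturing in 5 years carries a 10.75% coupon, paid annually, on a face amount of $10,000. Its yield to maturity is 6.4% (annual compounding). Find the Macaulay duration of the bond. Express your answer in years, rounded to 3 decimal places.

4.195 years

Periodic yield y = 0.064. Discount each cash flow and weight by its year:
  t   CF        PV=CF/(1+0.064)^t    t·PV
  1     1,075.00     1,010.3383     1,010.3383
  2     1,075.00       949.5661     1,899.1322
  3     1,075.00       892.4494     2,677.3481
  4     1,075.00       838.7682     3,355.0728
  5    11,075.00     8,121.4878    40,607.4389
  Σ                 11,812.6098    49,549.3303
Price P = Σ PV = 11,812.6098.
Macaulay duration = Σ(t·PV) / P = 49,549.3303 / 11,812.6098 = 4.19461 years.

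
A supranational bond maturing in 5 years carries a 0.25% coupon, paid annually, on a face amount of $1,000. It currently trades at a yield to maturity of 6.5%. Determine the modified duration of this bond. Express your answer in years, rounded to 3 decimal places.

4.667 years

Periodic yield y = 0.065. First find Macaulay duration:
  t   CF        PV=CF/(1+0.065)^t    t·PV
  1         2.50         2.3474         2.3474
  2         2.50         2.2041         4.4083
  3         2.50         2.0696         6.2089
  4         2.50         1.9433         7.7732
  5     1,002.50       731.7055     3,658.5277
  Σ                    740.2700     3,679.2655
P = 740.2700; Macaulay duration = 3,679.2655 / 740.2700 = 4.97017 years.
Modified duration = D_Mac / (1 + y) = 4.97017 / 1.065 = 4.66682 years.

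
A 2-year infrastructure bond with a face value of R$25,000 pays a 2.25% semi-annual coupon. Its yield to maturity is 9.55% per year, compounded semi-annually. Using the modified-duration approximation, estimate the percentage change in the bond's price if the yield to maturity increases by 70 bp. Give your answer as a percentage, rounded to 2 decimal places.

-1.31%

Periodic yield y = 0.04775. Modified duration first:
  t   CF        PV=CF/(1+0.04775)^t    t·PV
  1       281.25       268.4324       268.4324
  2       281.25       256.1989       512.3977
  3       281.25       244.5229       733.5687
  4    25,281.25    20,978.1828    83,912.7312
  Σ                 21,747.3369    85,427.1299
P = 21,747.3369; D_Mac = 3.92817 half-year periods = 1.96408 yrs; D_mod = 1.96408/(1+0.04775) = 1.87457 yrs.
ΔP/P ≈ -D_mod · Δy = -1.87457 × (+0.007) = -0.013122 = -1.3122%.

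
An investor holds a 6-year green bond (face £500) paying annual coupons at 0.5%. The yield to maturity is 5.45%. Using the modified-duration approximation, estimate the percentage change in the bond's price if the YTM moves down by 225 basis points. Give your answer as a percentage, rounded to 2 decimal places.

+12.61%

Periodic yield y = 0.0545. Modified duration first:
  t   CF        PV=CF/(1+0.0545)^t    t·PV
  1         2.50         2.3708         2.3708
  2         2.50         2.2483         4.4965
  3         2.50         2.1321         6.3962
  4         2.50         2.0219         8.0875
  5         2.50         1.9174         9.5869
  6       502.50       365.4741     2,192.8444
  Σ                    376.1644     2,223.7823
P = 376.1644; D_Mac = 5.91173 yrs; D_mod = 5.91173/(1+0.0545) = 5.60619 yrs.
ΔP/P ≈ -D_mod · Δy = -5.60619 × (-0.0225) = +0.126139 = +12.6139%.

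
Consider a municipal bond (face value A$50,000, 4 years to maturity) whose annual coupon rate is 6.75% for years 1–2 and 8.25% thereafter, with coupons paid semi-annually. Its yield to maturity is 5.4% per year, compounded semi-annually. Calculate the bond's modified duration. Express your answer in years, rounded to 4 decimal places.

3.4811 years

Periodic yield y = 0.027. First find Macaulay duration:
  t   CF        PV=CF/(1+0.027)^t    t·PV
  1     1,687.50     1,643.1353     1,643.1353
  2     1,687.50     1,599.9370     3,199.8741
  3     1,687.50     1,557.8744     4,673.6233
  4     1,687.50     1,516.9177     6,067.6706
  5     2,062.50     1,805.2682     9,026.3411
  6     2,062.50     1,757.8074    10,546.8446
  7     2,062.50     1,711.5944    11,981.1607
  8    52,062.50    42,068.9304   336,551.4430
  Σ                 53,661.4649   383,690.0928
P = 53,661.4649; Macaulay duration = 383,690.0928 / 53,661.4649 = 7.15020 half-year periods = 3.57510 years.
Modified duration = D_Mac / (1 + y) = 3.57510 / 1.027 = 3.48111 years.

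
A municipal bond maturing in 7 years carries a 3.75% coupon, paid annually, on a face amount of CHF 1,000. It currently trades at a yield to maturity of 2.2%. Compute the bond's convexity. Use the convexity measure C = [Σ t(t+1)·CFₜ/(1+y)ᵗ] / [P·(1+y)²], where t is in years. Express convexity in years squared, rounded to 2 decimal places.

With y = 0.022:
  t   CF        PV=CF/(1+0.022)^t    t·PV        t(t+1)·PV
  1        37.50        36.6928        36.6928          73.3855
  2        37.50        35.9029        71.8058         215.4174
  3        37.50        35.1300       105.3901         421.5604
  4        37.50        34.3738       137.4952         687.4762
  5        37.50        33.6339       168.1693       1,009.0160
  6        37.50        32.9098       197.4591       1,382.2137
  7     1,037.50       890.9059     6,236.3413      49,890.7304
  Σ                  1,099.5491     6,953.3536      53,679.7995
P = 1,099.5491.
Convexity = Σ t(t+1)·PV / [P·(1+y)²] = 53,679.7995 / (1,099.5491 × 1.044484) = 46.74062.

46.74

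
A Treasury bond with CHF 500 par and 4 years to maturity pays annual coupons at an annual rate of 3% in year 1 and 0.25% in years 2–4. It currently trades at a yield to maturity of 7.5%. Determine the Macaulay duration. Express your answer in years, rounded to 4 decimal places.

Periodic yield y = 0.075. Discount each cash flow and weight by its year:
  t   CF        PV=CF/(1+0.075)^t    t·PV
  1        15.00        13.9535        13.9535
  2         1.25         1.0817         2.1633
  3         1.25         1.0062         3.0186
  4       501.25       375.3363     1,501.3451
  Σ                    391.3776     1,520.4805
Price P = Σ PV = 391.3776.
Macaulay duration = Σ(t·PV) / P = 1,520.4805 / 391.3776 = 3.88494 years.

3.8849 years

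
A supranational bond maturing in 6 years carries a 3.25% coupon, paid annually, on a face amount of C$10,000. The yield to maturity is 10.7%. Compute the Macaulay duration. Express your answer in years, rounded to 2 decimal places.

5.43 years

Periodic yield y = 0.107. Discount each cash flow and weight by its year:
  t   CF        PV=CF/(1+0.107)^t    t·PV
  1       325.00       293.5863       293.5863
  2       325.00       265.2089       530.4178
  3       325.00       239.5744       718.7233
  4       325.00       216.4177       865.6710
  5       325.00       195.4993       977.4966
  6    10,325.00     5,610.5358    33,663.2146
  Σ                  6,820.8225    37,049.1096
Price P = Σ PV = 6,820.8225.
Macaulay duration = Σ(t·PV) / P = 37,049.1096 / 6,820.8225 = 5.43177 years.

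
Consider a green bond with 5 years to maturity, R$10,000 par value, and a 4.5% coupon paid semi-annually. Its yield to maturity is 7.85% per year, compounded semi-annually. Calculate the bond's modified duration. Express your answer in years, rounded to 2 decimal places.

4.32 years

Periodic yield y = 0.03925. First find Macaulay duration:
  t   CF        PV=CF/(1+0.03925)^t    t·PV
  1       225.00       216.5023       216.5023
  2       225.00       208.3255       416.6510
  3       225.00       200.4576       601.3727
  4       225.00       192.8867       771.5470
  5       225.00       185.6019       928.0094
  6       225.00       178.5921     1,071.5528
  7       225.00       171.8471     1,202.9299
  8       225.00       165.3569     1,322.8550
  9       225.00       159.1117     1,432.0056
  10   10,225.00     6,957.6565    69,576.5652
  Σ                  8,636.3384    77,539.9908
P = 8,636.3384; Macaulay duration = 77,539.9908 / 8,636.3384 = 8.97834 half-year periods = 4.48917 years.
Modified duration = D_Mac / (1 + y) = 4.48917 / 1.03925 = 4.31963 years.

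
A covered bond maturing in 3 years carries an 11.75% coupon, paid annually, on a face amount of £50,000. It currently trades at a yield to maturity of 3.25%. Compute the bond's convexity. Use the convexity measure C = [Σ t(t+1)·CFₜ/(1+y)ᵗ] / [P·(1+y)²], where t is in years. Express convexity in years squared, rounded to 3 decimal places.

9.894

With y = 0.0325:
  t   CF        PV=CF/(1+0.0325)^t    t·PV        t(t+1)·PV
  1     5,875.00     5,690.0726     5,690.0726      11,380.1453
  2     5,875.00     5,510.9662    11,021.9325      33,065.7974
  3    55,875.00    50,763.0088   152,289.0263     609,156.1052
  Σ                 61,964.0476   169,001.0314     653,602.0479
P = 61,964.0476.
Convexity = Σ t(t+1)·PV / [P·(1+y)²] = 653,602.0479 / (61,964.0476 × 1.066056) = 9.89449.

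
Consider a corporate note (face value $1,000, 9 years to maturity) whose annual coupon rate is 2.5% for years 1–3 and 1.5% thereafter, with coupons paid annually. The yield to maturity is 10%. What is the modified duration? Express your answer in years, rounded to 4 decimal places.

7.2047 years

Periodic yield y = 0.1. First find Macaulay duration:
  t   CF        PV=CF/(1+0.1)^t    t·PV
  1        25.00        22.7273        22.7273
  2        25.00        20.6612        41.3223
  3        25.00        18.7829        56.3486
  4        15.00        10.2452        40.9808
  5        15.00         9.3138        46.5691
  6        15.00         8.4671        50.8027
  7        15.00         7.6974        53.8816
  8        15.00         6.9976        55.9809
  9     1,015.00       430.4591     3,874.1317
  Σ                    535.3515     4,242.7450
P = 535.3515; Macaulay duration = 4,242.7450 / 535.3515 = 7.92516 years.
Modified duration = D_Mac / (1 + y) = 7.92516 / 1.1 = 7.20469 years.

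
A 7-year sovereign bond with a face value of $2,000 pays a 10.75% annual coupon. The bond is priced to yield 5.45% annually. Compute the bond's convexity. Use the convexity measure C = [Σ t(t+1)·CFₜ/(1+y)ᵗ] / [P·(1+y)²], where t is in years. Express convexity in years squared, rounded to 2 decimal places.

With y = 0.0545:
  t   CF        PV=CF/(1+0.0545)^t    t·PV        t(t+1)·PV
  1       215.00       203.8881       203.8881         407.7762
  2       215.00       193.3505       386.7010       1,160.1030
  3       215.00       183.3575       550.0725       2,200.2901
  4       215.00       173.8810       695.5240       3,477.6200
  5       215.00       164.8943       824.4713       4,946.8278
  6       215.00       156.3720       938.2319       6,567.6235
  7     2,215.00     1,527.7336    10,694.1355      85,553.0839
  Σ                  2,603.4770    14,293.0243     104,313.3245
P = 2,603.4770.
Convexity = Σ t(t+1)·PV / [P·(1+y)²] = 104,313.3245 / (2,603.4770 × 1.111970) = 36.03237.

36.03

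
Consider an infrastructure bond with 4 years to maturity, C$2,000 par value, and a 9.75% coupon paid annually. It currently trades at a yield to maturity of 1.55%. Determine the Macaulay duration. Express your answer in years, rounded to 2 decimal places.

Periodic yield y = 0.0155. Discount each cash flow and weight by its year:
  t   CF        PV=CF/(1+0.0155)^t    t·PV
  1       195.00       192.0236       192.0236
  2       195.00       189.0927       378.1854
  3       195.00       186.2065       558.6195
  4     2,195.00     2,064.0243     8,256.0973
  Σ                  2,631.3472     9,384.9259
Price P = Σ PV = 2,631.3472.
Macaulay duration = Σ(t·PV) / P = 9,384.9259 / 2,631.3472 = 3.56659 years.

3.57 years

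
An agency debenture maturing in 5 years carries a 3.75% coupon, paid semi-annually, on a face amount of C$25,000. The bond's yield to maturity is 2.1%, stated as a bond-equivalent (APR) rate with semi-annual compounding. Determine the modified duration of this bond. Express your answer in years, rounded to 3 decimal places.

Periodic yield y = 0.0105. First find Macaulay duration:
  t   CF        PV=CF/(1+0.0105)^t    t·PV
  1       468.75       463.8793       463.8793
  2       468.75       459.0591       918.1183
  3       468.75       454.2891     1,362.8673
  4       468.75       449.5686     1,798.2746
  5       468.75       444.8972     2,224.4861
  6       468.75       440.2743     2,641.6460
  7       468.75       435.6995     3,049.8965
  8       468.75       431.1722     3,449.3775
  9       468.75       426.6919     3,840.2273
  10   25,468.75    22,942.6961   229,426.9607
  Σ                 26,948.2274   249,175.7335
P = 26,948.2274; Macaulay duration = 249,175.7335 / 26,948.2274 = 9.24646 half-year periods = 4.62323 years.
Modified duration = D_Mac / (1 + y) = 4.62323 / 1.0105 = 4.57519 years.

4.575 years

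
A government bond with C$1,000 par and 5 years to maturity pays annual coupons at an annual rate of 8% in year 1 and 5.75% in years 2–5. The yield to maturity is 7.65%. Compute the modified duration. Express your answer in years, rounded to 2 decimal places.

4.07 years

Periodic yield y = 0.0765. First find Macaulay duration:
  t   CF        PV=CF/(1+0.0765)^t    t·PV
  1        80.00        74.3149        74.3149
  2        57.50        49.6181        99.2361
  3        57.50        46.0920       138.2761
  4        57.50        42.8166       171.2662
  5     1,057.50       731.4931     3,657.4653
  Σ                    944.3346     4,140.5586
P = 944.3346; Macaulay duration = 4,140.5586 / 944.3346 = 4.38463 years.
Modified duration = D_Mac / (1 + y) = 4.38463 / 1.0765 = 4.07304 years.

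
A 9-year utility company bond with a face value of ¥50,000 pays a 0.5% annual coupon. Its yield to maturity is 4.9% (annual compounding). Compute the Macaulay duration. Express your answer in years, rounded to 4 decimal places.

Periodic yield y = 0.049. Discount each cash flow and weight by its year:
  t   CF        PV=CF/(1+0.049)^t    t·PV
  1       250.00       238.3222       238.3222
  2       250.00       227.1899       454.3798
  3       250.00       216.5776       649.7328
  4       250.00       206.4610       825.8441
  5       250.00       196.8170       984.0849
  6       250.00       187.6234     1,125.7406
  7       250.00       178.8593     1,252.0153
  8       250.00       170.5046     1,364.0368
  9    50,250.00    32,670.5670   294,035.1034
  Σ                 34,292.9221   300,929.2599
Price P = Σ PV = 34,292.9221.
Macaulay duration = Σ(t·PV) / P = 300,929.2599 / 34,292.9221 = 8.77526 years.

8.7753 years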